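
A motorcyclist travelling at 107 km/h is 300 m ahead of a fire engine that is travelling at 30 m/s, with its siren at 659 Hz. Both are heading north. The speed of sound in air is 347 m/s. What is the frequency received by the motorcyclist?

107 km/h = 29.72 m/s.
The motorcyclist is ahead, so the fire engine is moving toward it while the motorcyclist is moving away from the fire engine.
General Doppler shift: f' = f · (v − v_o)/(v − v_s).
f' = 659 × (347 − 29.72)/(347 − 30) = 659 × 317.28/317 ≈ 660 Hz.

660 Hz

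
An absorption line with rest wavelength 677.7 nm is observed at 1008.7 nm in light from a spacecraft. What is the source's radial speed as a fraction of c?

0.378c

λ'/λ₀ = 1.4884 > 1 (redshift), so the source is receding.
λ'/λ₀ = √((1 + β)/(1 − β)) for a receding source ⇒ β = (r² − 1)/(r² + 1) with r = λ'/λ₀.
β = (2.2154 − 1)/(2.2154 + 1) ≈ 0.378.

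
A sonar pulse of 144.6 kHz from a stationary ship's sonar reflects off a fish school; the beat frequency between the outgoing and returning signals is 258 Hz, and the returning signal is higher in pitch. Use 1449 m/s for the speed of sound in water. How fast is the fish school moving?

Double Doppler shift off a moving reflector: f₂ = f₀ · (v + u)/(v − u) (u > 0 toward emitter).
Returning signal is higher, so f₂ = f₀ + Δf = 144600 + 258 = 144858 Hz.
Rearranging, u = v · (f₂ − f₀)/(f₂ + f₀) = 1449 × 258/289458 ≈ 1.29 m/s.
So the fish school is moving at 1.29 m/s toward the emitter.

1.29 m/s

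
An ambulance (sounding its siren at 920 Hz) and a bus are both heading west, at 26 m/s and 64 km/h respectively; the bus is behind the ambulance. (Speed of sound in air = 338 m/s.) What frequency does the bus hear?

899 Hz

64 km/h = 17.78 m/s.
The bus is behind, so the ambulance is moving away from it while the bus is moving toward the ambulance.
Both move, so f' = f · (v + v_o)/(v + v_s).
f' = 920 × (338 + 17.78)/(338 + 26) = 920 × 355.78/364 ≈ 899 Hz.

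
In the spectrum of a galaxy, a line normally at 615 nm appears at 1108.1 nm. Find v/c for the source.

λ'/λ₀ = 1.8018 > 1 (redshift), so the source is receding.
λ'/λ₀ = √((1 + β)/(1 − β)) for a receding source ⇒ β = (r² − 1)/(r² + 1) with r = λ'/λ₀.
β = (3.2464 − 1)/(3.2464 + 1) ≈ 0.529.

0.529c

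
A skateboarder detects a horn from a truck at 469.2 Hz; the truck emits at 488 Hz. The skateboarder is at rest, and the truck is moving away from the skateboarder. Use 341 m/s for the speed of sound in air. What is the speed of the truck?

f' = f · v/(v + v_s) ⇒ v_s = v · |1 − f/f'|.
v_s = 341 × |1 − 488/469.2| = 341 × 0.04007 ≈ 13.7 m/s.

13.7 m/s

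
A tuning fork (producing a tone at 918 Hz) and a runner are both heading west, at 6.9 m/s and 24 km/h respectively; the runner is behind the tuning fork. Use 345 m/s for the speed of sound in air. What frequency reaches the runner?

917 Hz

24 km/h = 6.667 m/s.
The runner is behind, so the tuning fork is moving away from it while the runner is moving toward the tuning fork.
General Doppler shift: f' = f · (v + v_o)/(v + v_s).
f' = 918 × (345 + 6.667)/(345 + 6.9) = 918 × 351.67/351.9 ≈ 917 Hz.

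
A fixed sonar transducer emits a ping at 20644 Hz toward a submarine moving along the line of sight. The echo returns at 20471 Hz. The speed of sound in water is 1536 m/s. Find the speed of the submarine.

Double Doppler shift off a moving reflector: f₂ = f₀ · (v + u)/(v − u) (u > 0 toward emitter).
Rearranging, u = v · (f₂ − f₀)/(f₂ + f₀) = 1536 × -173/41115 ≈ -6.5 m/s.
So the submarine is moving at 6.5 m/s away from the emitter.

6.5 m/s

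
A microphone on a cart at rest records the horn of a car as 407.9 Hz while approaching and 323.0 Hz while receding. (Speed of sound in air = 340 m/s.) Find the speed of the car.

39 m/s

f₁/f₂ = (v + v_s)/(v − v_s), so v_s = v · (f₁ − f₂)/(f₁ + f₂).
v_s = 340 × (407.9 − 323.0)/(407.9 + 323.0) = 340 × 84.9/730.9 ≈ 39 m/s.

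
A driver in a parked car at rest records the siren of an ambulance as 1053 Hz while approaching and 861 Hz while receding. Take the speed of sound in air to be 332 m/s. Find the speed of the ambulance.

f₁/f₂ = (v + v_s)/(v − v_s), so v_s = v · (f₁ − f₂)/(f₁ + f₂).
v_s = 332 × (1053 − 861)/(1053 + 861) = 332 × 192/1914 ≈ 33 m/s.

33 m/s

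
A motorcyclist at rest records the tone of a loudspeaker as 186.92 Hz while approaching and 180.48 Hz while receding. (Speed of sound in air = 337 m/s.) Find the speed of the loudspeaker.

5.9 m/s

f₁/f₂ = (v + v_s)/(v − v_s), so v_s = v · (f₁ − f₂)/(f₁ + f₂).
v_s = 337 × (186.92 − 180.48)/(186.92 + 180.48) = 337 × 6.44/367.40 ≈ 5.9 m/s.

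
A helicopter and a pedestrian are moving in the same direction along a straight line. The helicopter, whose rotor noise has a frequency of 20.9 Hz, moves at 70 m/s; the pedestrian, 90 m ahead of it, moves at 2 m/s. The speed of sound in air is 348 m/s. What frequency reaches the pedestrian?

26.0 Hz

The pedestrian is ahead, so the helicopter is moving toward it while the pedestrian is moving away from the helicopter.
Both move, so f' = f · (v − v_o)/(v − v_s).
f' = 20.9 × (348 − 2)/(348 − 70) = 20.9 × 346/278 ≈ 26.0 Hz.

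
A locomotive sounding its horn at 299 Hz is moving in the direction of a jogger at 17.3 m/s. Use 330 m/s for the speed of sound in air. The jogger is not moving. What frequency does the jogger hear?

Only the source moves, toward the listener, so f' = f · v/(v − v_s).
f' = 299 × 330/(330 − 17.3) = 299 × 330/312.7 ≈ 316 Hz.

316 Hz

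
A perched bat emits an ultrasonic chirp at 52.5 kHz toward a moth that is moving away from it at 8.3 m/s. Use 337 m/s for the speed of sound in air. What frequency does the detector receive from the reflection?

The moth first receives the wave as a moving observer: f₁ = f₀ · (v − u)/v = 52.5 × (337 − 8.3)/337 ≈ 51.2 kHz.
On reflection it acts as a source moving away from the stationary detector: f₂ = f₁ · v/(v + u) = 51.2 × 337/345.3 ≈ 50.0 kHz.
Equivalently f₂ = f₀ · (v − u)/(v + u).

50.0 kHz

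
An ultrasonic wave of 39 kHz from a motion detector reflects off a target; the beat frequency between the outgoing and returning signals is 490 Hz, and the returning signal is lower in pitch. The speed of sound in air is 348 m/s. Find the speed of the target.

2.20 m/s

Double Doppler shift off a moving reflector: f₂ = f₀ · (v + u)/(v − u) (u > 0 toward emitter).
Returning signal is lower, so f₂ = f₀ − Δf = 39000 − 490 = 38510 Hz.
Rearranging, u = v · (f₂ − f₀)/(f₂ + f₀) = 348 × -490/77510 ≈ -2.20 m/s.
So the target is moving at 2.20 m/s away from the emitter.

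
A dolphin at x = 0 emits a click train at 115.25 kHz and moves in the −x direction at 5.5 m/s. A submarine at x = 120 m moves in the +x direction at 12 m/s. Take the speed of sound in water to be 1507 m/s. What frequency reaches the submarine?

113.9 kHz

The observer lies on the +x side, so the source is heading away from the observer and the observer is heading away from the source.
With source receding and observer receding, f' = f · (v − v_o)/(v + v_s).
f' = 115.25 × (1507 − 12)/(1507 + 5.5) = 115.25 × 1495/1512.5 ≈ 113.9 kHz.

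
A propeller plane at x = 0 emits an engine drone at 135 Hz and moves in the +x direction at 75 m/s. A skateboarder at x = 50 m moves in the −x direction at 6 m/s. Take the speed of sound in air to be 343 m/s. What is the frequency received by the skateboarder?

The observer lies on the +x side, so the source is heading toward the observer and the observer is heading toward the source.
With source approaching and observer approaching, f' = f · (v + v_o)/(v − v_s).
f' = 135 × (343 + 6)/(343 − 75) = 135 × 349/268 ≈ 176 Hz.

176 Hz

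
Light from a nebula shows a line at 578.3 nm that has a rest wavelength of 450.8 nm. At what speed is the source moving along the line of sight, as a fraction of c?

λ'/λ₀ = 1.2828 > 1 (redshift), so the source is receding.
λ'/λ₀ = √((1 + β)/(1 − β)) for a receding source ⇒ β = (r² − 1)/(r² + 1) with r = λ'/λ₀.
β = (1.6457 − 1)/(1.6457 + 1) ≈ 0.244.

0.244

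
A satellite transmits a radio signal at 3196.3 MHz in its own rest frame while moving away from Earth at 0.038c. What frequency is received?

Relativistic Doppler for frequency: f' = f₀ · √((1 − β)/(1 + β)).
f' = 3196.3 × √(0.9620/1.0380) = 3196.3 × 0.96270 ≈ 3077.1 MHz.

3077.1 MHz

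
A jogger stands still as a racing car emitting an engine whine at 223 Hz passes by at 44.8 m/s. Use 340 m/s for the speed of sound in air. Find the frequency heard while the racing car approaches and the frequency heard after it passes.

Approaching: f₁ = f · v/(v − v_s) = 223 × 340/295.2 ≈ 257 Hz.
Receding: f₂ = f · v/(v + v_s) = 223 × 340/384.8 ≈ 197 Hz.

257 Hz approaching; 197 Hz receding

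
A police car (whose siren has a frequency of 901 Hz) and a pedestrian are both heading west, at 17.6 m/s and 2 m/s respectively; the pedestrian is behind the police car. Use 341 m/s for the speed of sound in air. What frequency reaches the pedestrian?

The pedestrian is behind, so the police car is moving away from it while the pedestrian is moving toward the police car.
General Doppler shift: f' = f · (v + v_o)/(v + v_s).
f' = 901 × (341 + 2)/(341 + 17.6) = 901 × 343/358.6 ≈ 862 Hz.

862 Hz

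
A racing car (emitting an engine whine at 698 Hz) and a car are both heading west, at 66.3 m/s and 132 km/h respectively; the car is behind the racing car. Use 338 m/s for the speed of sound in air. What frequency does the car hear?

647 Hz

132 km/h = 36.67 m/s.
The car is behind, so the racing car is moving away from it while the car is moving toward the racing car.
General Doppler shift: f' = f · (v + v_o)/(v + v_s).
f' = 698 × (338 + 36.67)/(338 + 66.3) = 698 × 374.67/404.3 ≈ 647 Hz.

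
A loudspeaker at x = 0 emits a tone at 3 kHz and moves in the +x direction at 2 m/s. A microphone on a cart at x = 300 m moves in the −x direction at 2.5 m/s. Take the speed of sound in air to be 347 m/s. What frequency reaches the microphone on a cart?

3.04 kHz

The observer lies on the +x side, so the source is heading toward the observer and the observer is heading toward the source.
Both move, so f' = f · (v + v_o)/(v − v_s).
f' = 3 × (347 + 2.5)/(347 − 2) = 3 × 349.5/345 ≈ 3.04 kHz.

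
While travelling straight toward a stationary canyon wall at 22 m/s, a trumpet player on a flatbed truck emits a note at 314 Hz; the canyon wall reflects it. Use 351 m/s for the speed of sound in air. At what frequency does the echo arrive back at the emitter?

The canyon wall receives the sound from a moving source: f₁ = f₀ · v/(v − v_e) = 314 × 351/329 ≈ 335 Hz.
On the return leg the trumpet player on a flatbed truck is a moving observer: f₂ = f₁ · (v + v_e)/v = 335 × 373/351 ≈ 356 Hz.

356 Hz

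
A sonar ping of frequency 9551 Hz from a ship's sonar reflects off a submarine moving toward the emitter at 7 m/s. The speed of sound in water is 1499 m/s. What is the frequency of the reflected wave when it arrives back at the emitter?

At the submarine (a moving observer), f₁ = f₀ · (v + u)/v = 9551 × 1506/1499 ≈ 9596 Hz.
On reflection it acts as a source moving toward the stationary detector: f₂ = f₁ · v/(v − u) = 9596 × 1499/1492 ≈ 9641 Hz.

9641 Hz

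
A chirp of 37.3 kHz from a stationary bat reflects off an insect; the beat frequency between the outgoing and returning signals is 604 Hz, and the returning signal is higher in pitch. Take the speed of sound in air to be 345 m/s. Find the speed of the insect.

2.77 m/s

Double Doppler shift off a moving reflector: f₂ = f₀ · (v + u)/(v − u) (u > 0 toward emitter).
Returning signal is higher, so f₂ = f₀ + Δf = 37300 + 604 = 37904 Hz.
Rearranging, u = v · (f₂ − f₀)/(f₂ + f₀) = 345 × 604/75204 ≈ 2.77 m/s.
So the insect is moving at 2.77 m/s toward the emitter.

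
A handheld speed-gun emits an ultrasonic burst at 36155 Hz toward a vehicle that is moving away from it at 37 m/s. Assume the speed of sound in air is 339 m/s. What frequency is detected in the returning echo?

The vehicle first receives the wave as a moving observer: f₁ = f₀ · (v − u)/v = 36155 × (339 − 37)/339 ≈ 32209 Hz.
On reflection it acts as a source moving away from the stationary detector: f₂ = f₁ · v/(v + u) = 32209 × 339/376 ≈ 29039 Hz.

29039 Hz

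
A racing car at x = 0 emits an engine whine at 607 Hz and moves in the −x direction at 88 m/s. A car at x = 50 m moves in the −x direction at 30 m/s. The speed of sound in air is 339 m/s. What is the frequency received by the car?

The observer lies on the +x side, so the source is heading away from the observer and the observer is heading toward the source.
With source receding and observer approaching, f' = f · (v + v_o)/(v + v_s).
f' = 607 × (339 + 30)/(339 + 88) = 607 × 369/427 ≈ 525 Hz.

525 Hz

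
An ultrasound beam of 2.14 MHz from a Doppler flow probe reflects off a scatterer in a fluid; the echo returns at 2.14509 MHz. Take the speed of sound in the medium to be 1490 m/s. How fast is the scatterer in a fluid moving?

Double Doppler shift off a moving reflector: f₂ = f₀ · (v + u)/(v − u) (u > 0 toward emitter).
Rearranging, u = v · (f₂ − f₀)/(f₂ + f₀) = 1490 × 0.00509/4.28509 ≈ 1.77 m/s.
So the scatterer in a fluid is moving at 1.77 m/s toward the emitter.

1.77 m/s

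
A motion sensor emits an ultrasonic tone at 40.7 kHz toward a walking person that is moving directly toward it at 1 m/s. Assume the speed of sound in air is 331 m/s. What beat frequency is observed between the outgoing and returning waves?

247 Hz

At the walking person (a moving observer), f₁ = f₀ · (v + u)/v = 40.7 × 332/331 ≈ 40.823 kHz.
The reflection then acts as a moving source: f₂ = f₁ · v/(v − u) ≈ 40.947 kHz.
Equivalently f₂ = f₀ · (v + u)/(v − u).
Beat frequency (with f₀ = 40700 Hz): |f₂ − f₀| = 2u·f₀/(v − u) = 2 × 1 × 40700/330 ≈ 247 Hz.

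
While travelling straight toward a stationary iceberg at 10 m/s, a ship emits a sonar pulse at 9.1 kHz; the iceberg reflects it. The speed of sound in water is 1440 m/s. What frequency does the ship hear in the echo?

9.23 kHz

The iceberg receives the sound from a moving source: f₁ = f₀ · v/(v − v_e) = 9.1 × 1440/1430 ≈ 9.16 kHz.
On the return leg the ship is a moving observer: f₂ = f₁ · (v + v_e)/v = 9.16 × 1450/1440 ≈ 9.23 kHz.
Equivalently f₂ = f₀ · (v + v_e)/(v − v_e).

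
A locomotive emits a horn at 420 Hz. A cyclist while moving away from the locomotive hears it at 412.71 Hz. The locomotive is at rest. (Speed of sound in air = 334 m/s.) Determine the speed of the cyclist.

f' = f · (v − v_o)/v ⇒ v_o = v · |f'/f − 1|.
v_o = 334 × |412.71/420 − 1| = 334 × 0.01736 ≈ 5.8 m/s.

5.8 m/s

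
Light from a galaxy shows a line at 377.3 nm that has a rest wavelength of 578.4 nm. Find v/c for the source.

λ'/λ₀ = 0.6523 < 1 (blueshift), so the source is approaching.
λ'/λ₀ = √((1 − β)/(1 + β)) for an approaching source ⇒ β = (1 − r²)/(1 + r²) with r = λ'/λ₀.
β = (1 − 0.4255)/(1 + 0.4255) ≈ 0.403.

0.403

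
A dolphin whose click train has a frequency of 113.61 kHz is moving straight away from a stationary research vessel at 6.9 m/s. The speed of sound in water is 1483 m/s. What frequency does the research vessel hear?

Moving source, stationary observer: f' = f · v/(v + v_s) since the source is receding.
f' = 113.61 × 1483/(1483 + 6.9) = 113.61 × 1483/1490 ≈ 113.1 kHz.

113.1 kHz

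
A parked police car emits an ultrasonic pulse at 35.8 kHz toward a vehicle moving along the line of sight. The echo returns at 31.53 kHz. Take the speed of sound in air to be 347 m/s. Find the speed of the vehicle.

Double Doppler shift off a moving reflector: f₂ = f₀ · (v + u)/(v − u) (u > 0 toward emitter).
Rearranging, u = v · (f₂ − f₀)/(f₂ + f₀) = 347 × -4.27/67.33 ≈ -22.0 m/s.
So the vehicle is moving at 22.0 m/s away from the emitter.

22.0 m/s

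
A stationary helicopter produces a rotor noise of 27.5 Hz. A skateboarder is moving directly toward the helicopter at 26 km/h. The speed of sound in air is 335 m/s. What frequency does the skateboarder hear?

28.1 Hz

26 km/h = 7.222 m/s.
Moving observer, stationary source: f' = f · (v + v_o)/v.
f' = 27.5 × (335 + 7.222)/335 = 27.5 × 342.22/335 ≈ 28.1 Hz.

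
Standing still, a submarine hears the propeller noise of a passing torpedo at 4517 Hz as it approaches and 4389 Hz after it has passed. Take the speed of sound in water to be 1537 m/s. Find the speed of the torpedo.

22.1 m/s

f₁/f₂ = (v + v_s)/(v − v_s), so v_s = v · (f₁ − f₂)/(f₁ + f₂).
v_s = 1537 × (4517 − 4389)/(4517 + 4389) = 1537 × 128/8906 ≈ 22.1 m/s.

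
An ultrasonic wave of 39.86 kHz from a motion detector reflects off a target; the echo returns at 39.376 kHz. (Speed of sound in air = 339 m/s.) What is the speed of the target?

2.07 m/s

Double Doppler shift off a moving reflector: f₂ = f₀ · (v + u)/(v − u) (u > 0 toward emitter).
Rearranging, u = v · (f₂ − f₀)/(f₂ + f₀) = 339 × -0.484/79.236 ≈ -2.07 m/s.
So the target is moving at 2.07 m/s away from the emitter.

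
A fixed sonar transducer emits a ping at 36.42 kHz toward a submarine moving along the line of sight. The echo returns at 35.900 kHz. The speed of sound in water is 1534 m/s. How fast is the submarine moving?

11.0 m/s

Double Doppler shift off a moving reflector: f₂ = f₀ · (v + u)/(v − u) (u > 0 toward emitter).
Rearranging, u = v · (f₂ − f₀)/(f₂ + f₀) = 1534 × -0.520/72.320 ≈ -11.0 m/s.
So the submarine is moving at 11.0 m/s away from the emitter.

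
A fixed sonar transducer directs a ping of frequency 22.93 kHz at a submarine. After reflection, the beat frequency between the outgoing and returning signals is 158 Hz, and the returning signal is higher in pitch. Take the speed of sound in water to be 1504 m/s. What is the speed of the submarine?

5.2 m/s

Double Doppler shift off a moving reflector: f₂ = f₀ · (v + u)/(v − u) (u > 0 toward emitter).
Returning signal is higher, so f₂ = f₀ + Δf = 22930 + 158 = 23088 Hz.
Rearranging, u = v · (f₂ − f₀)/(f₂ + f₀) = 1504 × 158/46018 ≈ 5.2 m/s.
So the submarine is moving at 5.2 m/s toward the emitter.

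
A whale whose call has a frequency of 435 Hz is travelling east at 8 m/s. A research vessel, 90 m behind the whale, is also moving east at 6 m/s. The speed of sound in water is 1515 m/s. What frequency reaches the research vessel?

434 Hz

The research vessel is behind, so the whale is moving away from it while the research vessel is moving toward the whale.
With source receding and observer approaching, f' = f · (v + v_o)/(v + v_s).
f' = 435 × (1515 + 6)/(1515 + 8) = 435 × 1521/1523 ≈ 434 Hz.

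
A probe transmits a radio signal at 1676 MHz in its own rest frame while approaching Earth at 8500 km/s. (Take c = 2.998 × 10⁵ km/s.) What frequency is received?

1724.2 MHz

β = v/c = 8500/299800 = 0.0284.
Relativistic Doppler for frequency: f' = f₀ · √((1 + β)/(1 − β)).
f' = 1676 × √(1.0284/0.9716) = 1676 × 1.02877 ≈ 1724.2 MHz.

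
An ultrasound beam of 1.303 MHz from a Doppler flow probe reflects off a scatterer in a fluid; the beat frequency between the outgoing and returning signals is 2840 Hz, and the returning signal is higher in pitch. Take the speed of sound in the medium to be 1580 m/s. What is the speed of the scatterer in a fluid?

1.72 m/s

Double Doppler shift off a moving reflector: f₂ = f₀ · (v + u)/(v − u) (u > 0 toward emitter).
Returning signal is higher, so f₂ = f₀ + Δf = 1303000 + 2840 = 1305840 Hz.
Rearranging, u = v · (f₂ − f₀)/(f₂ + f₀) = 1580 × 2840/2608840 ≈ 1.72 m/s.
So the scatterer in a fluid is moving at 1.72 m/s toward the emitter.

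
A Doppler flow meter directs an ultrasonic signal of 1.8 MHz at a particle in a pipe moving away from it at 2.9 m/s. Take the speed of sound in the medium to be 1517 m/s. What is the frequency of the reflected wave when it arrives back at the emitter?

1.7931 MHz

At the particle in a pipe (a moving observer), f₁ = f₀ · (v − u)/v = 1.8 × 1514.1/1517 ≈ 1.7966 MHz.
The reflection then acts as a moving source: f₂ = f₁ · v/(v + u) ≈ 1.7931 MHz.
Equivalently f₂ = f₀ · (v − u)/(v + u).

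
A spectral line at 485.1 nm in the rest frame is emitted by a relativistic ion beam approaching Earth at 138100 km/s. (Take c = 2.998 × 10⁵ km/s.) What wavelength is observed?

294.8 nm

β = v/c = 138100/299800 = 0.4606.
Relativistic Doppler for wavelength: λ' = λ₀ · √((1 − β)/(1 + β)).
λ' = 485.1 × √(0.5394/1.4606) = 485.1 × 0.60767 ≈ 294.8 nm.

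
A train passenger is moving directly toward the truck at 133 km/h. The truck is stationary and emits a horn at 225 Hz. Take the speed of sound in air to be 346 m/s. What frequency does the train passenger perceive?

249 Hz

133 km/h = 36.94 m/s.
Moving observer, stationary source: f' = f · (v + v_o)/v.
f' = 225 × (346 + 36.94)/346 = 225 × 382.94/346 ≈ 249 Hz.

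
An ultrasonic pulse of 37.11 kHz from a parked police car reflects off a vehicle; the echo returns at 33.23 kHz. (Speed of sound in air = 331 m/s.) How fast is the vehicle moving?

18.3 m/s

Double Doppler shift off a moving reflector: f₂ = f₀ · (v + u)/(v − u) (u > 0 toward emitter).
Rearranging, u = v · (f₂ − f₀)/(f₂ + f₀) = 331 × -3.88/70.34 ≈ -18.3 m/s.
So the vehicle is moving at 18.3 m/s away from the emitter.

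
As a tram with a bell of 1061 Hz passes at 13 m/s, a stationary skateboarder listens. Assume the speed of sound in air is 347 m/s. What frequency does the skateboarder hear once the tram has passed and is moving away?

Receding: f₂ = f · v/(v + v_s) = 1061 × 347/360 ≈ 1023 Hz.

1023 Hz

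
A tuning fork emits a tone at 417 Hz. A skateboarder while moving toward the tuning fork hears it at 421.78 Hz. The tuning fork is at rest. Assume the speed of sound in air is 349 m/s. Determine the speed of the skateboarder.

f' = f · (v + v_o)/v ⇒ v_o = v · |f'/f − 1|.
v_o = 349 × |421.78/417 − 1| = 349 × 0.01146 ≈ 4.0 m/s.

4.0 m/s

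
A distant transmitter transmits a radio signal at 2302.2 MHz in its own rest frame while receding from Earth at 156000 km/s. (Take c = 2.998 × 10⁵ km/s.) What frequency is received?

β = v/c = 156000/299800 = 0.5203.
Relativistic Doppler for frequency: f' = f₀ · √((1 − β)/(1 + β)).
f' = 2302.2 × √(0.4797/1.5203) = 2302.2 × 0.56168 ≈ 1293.1 MHz.

1293.1 MHz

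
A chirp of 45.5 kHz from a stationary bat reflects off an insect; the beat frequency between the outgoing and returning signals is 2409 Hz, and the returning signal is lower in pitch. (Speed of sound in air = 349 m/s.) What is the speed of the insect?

9.5 m/s

Double Doppler shift off a moving reflector: f₂ = f₀ · (v + u)/(v − u) (u > 0 toward emitter).
Returning signal is lower, so f₂ = f₀ − Δf = 45500 − 2409 = 43091 Hz.
Rearranging, u = v · (f₂ − f₀)/(f₂ + f₀) = 349 × -2409/88591 ≈ -9.5 m/s.
So the insect is moving at 9.5 m/s away from the emitter.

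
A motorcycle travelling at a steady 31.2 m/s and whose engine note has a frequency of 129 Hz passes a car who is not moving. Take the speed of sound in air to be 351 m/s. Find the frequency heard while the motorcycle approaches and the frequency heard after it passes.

142 Hz approaching; 118 Hz receding

Approaching: f₁ = f · v/(v − v_s) = 129 × 351/319.8 ≈ 142 Hz.
Receding: f₂ = f · v/(v + v_s) = 129 × 351/382.2 ≈ 118 Hz.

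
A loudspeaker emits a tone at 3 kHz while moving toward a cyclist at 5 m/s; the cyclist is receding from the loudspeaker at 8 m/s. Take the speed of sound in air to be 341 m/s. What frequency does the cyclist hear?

Both move, so f' = f · (v − v_o)/(v − v_s).
f' = 3 × (341 − 8)/(341 − 5) = 3 × 333/336 ≈ 2.97 kHz.

2.97 kHz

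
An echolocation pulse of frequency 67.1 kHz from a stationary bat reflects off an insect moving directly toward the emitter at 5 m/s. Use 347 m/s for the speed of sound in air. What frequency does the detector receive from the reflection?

At the insect (a moving observer), f₁ = f₀ · (v + u)/v = 67.1 × 352/347 ≈ 68.1 kHz.
On reflection it acts as a source moving toward the stationary detector: f₂ = f₁ · v/(v − u) = 68.1 × 347/342 ≈ 69.1 kHz.
Equivalently f₂ = f₀ · (v + u)/(v − u).

69.1 kHz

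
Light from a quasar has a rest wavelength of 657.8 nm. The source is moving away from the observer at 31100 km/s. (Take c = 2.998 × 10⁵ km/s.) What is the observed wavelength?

β = v/c = 31100/299800 = 0.1037.
Relativistic Doppler for wavelength: λ' = λ₀ · √((1 + β)/(1 − β)).
λ' = 657.8 × √(1.1037/0.8963) = 657.8 × 1.10972 ≈ 730.0 nm.

730.0 nm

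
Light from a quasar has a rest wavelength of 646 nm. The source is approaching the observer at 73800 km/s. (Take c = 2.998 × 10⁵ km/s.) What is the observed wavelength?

502.4 nm

β = v/c = 73800/299800 = 0.2462.
Relativistic Doppler for wavelength: λ' = λ₀ · √((1 − β)/(1 + β)).
λ' = 646 × √(0.7538/1.2462) = 646 × 0.77777 ≈ 502.4 nm.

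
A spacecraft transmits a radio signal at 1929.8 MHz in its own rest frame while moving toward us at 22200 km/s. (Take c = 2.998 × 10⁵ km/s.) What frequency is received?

2078.4 MHz

β = v/c = 22200/299800 = 0.0740.
Relativistic Doppler for frequency: f' = f₀ · √((1 + β)/(1 − β)).
f' = 1929.8 × √(1.0740/0.9260) = 1929.8 × 1.07701 ≈ 2078.4 MHz.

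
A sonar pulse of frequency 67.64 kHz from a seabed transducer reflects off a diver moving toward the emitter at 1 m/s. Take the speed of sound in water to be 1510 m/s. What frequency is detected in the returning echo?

The diver first receives the wave as a moving observer: f₁ = f₀ · (v + u)/v = 67.64 × (1510 + 1)/1510 ≈ 67.7 kHz.
On reflection it acts as a source moving toward the stationary detector: f₂ = f₁ · v/(v − u) = 67.7 × 1510/1509 ≈ 67.7 kHz.

67.7 kHz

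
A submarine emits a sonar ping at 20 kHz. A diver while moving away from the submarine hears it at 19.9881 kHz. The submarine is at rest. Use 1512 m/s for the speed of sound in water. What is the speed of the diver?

0.90 m/s

f' = f · (v − v_o)/v ⇒ v_o = v · |f'/f − 1|.
v_o = 1512 × |19.9881/20 − 1| = 1512 × 0.000595 ≈ 0.90 m/s.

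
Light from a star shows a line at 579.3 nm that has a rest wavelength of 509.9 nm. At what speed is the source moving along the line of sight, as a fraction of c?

λ'/λ₀ = 1.1361 > 1 (redshift), so the source is receding.
λ'/λ₀ = √((1 + β)/(1 − β)) for a receding source ⇒ β = (r² − 1)/(r² + 1) with r = λ'/λ₀.
β = (1.2907 − 1)/(1.2907 + 1) ≈ 0.127.

0.127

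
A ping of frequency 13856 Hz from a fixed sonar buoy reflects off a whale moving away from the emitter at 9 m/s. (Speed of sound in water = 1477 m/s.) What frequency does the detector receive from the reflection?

At the whale (a moving observer), f₁ = f₀ · (v − u)/v = 13856 × 1468/1477 ≈ 13772 Hz.
The reflection then acts as a moving source: f₂ = f₁ · v/(v + u) ≈ 13688 Hz.
Equivalently f₂ = f₀ · (v − u)/(v + u).

13688 Hz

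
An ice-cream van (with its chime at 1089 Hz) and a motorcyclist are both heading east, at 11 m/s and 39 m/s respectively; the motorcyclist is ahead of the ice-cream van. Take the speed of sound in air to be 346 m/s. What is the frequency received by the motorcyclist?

998 Hz

The motorcyclist is ahead, so the ice-cream van is moving toward it while the motorcyclist is moving away from the ice-cream van.
With source approaching and observer receding, f' = f · (v − v_o)/(v − v_s).
f' = 1089 × (346 − 39)/(346 − 11) = 1089 × 307/335 ≈ 998 Hz.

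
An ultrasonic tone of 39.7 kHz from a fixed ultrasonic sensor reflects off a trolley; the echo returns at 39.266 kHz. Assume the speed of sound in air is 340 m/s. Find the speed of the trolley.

1.87 m/s

Double Doppler shift off a moving reflector: f₂ = f₀ · (v + u)/(v − u) (u > 0 toward emitter).
Rearranging, u = v · (f₂ − f₀)/(f₂ + f₀) = 340 × -0.434/78.966 ≈ -1.87 m/s.
So the trolley is moving at 1.87 m/s away from the emitter.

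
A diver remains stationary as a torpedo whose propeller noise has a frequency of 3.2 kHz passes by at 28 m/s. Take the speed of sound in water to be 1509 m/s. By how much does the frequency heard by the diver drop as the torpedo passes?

Approaching: f₁ = f · v/(v − v_s) = 3.2 × 1509/1481 ≈ 3.260 kHz.
Receding: f₂ = f · v/(v + v_s) = 3.2 × 1509/1537 ≈ 3.142 kHz.
Drop: f₁ − f₂ = 2f·v·v_s/(v² − v_s²) = 2 × 3.2 × 1509 × 28/(1509² − 28²) ≈ 0.119 kHz.

0.119 kHz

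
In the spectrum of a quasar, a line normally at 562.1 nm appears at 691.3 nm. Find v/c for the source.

0.204

λ'/λ₀ = 1.2299 > 1 (redshift), so the source is receding.
λ'/λ₀ = √((1 + β)/(1 − β)) for a receding source ⇒ β = (r² − 1)/(r² + 1) with r = λ'/λ₀.
β = (1.5125 − 1)/(1.5125 + 1) ≈ 0.204.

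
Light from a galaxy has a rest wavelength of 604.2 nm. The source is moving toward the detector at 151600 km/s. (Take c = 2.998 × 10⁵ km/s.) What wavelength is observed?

346.2 nm

β = v/c = 151600/299800 = 0.5057.
Relativistic Doppler for wavelength: λ' = λ₀ · √((1 − β)/(1 + β)).
λ' = 604.2 × √(0.4943/1.5057) = 604.2 × 0.57299 ≈ 346.2 nm.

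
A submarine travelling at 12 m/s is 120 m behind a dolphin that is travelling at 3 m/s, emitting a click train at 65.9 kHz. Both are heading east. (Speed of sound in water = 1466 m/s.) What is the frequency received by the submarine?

66.3 kHz

The submarine is behind, so the dolphin is moving away from it while the submarine is moving toward the dolphin.
General Doppler shift: f' = f · (v + v_o)/(v + v_s).
f' = 65.9 × (1466 + 12)/(1466 + 3) = 65.9 × 1478/1469 ≈ 66.3 kHz.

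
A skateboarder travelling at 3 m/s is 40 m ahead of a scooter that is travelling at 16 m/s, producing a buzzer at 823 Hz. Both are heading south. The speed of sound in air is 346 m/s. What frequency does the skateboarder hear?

855 Hz

The skateboarder is ahead, so the scooter is moving toward it while the skateboarder is moving away from the scooter.
With source approaching and observer receding, f' = f · (v − v_o)/(v − v_s).
f' = 823 × (346 − 3)/(346 − 16) = 823 × 343/330 ≈ 855 Hz.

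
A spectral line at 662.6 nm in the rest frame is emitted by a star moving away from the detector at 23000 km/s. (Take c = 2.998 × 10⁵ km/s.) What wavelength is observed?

β = v/c = 23000/299800 = 0.0767.
Relativistic Doppler for wavelength: λ' = λ₀ · √((1 + β)/(1 − β)).
λ' = 662.6 × √(1.0767/0.9233) = 662.6 × 1.07990 ≈ 715.5 nm.

715.5 nm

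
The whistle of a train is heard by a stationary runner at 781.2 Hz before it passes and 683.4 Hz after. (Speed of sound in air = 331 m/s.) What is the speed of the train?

22.1 m/s

f₁/f₂ = (v + v_s)/(v − v_s), so v_s = v · (f₁ − f₂)/(f₁ + f₂).
v_s = 331 × (781.2 − 683.4)/(781.2 + 683.4) = 331 × 97.8/1464.6 ≈ 22.1 m/s.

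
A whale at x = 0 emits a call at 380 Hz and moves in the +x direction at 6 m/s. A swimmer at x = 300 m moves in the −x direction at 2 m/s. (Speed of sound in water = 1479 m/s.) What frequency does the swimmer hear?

382 Hz

The observer lies on the +x side, so the source is heading toward the observer and the observer is heading toward the source.
General Doppler shift: f' = f · (v + v_o)/(v − v_s).
f' = 380 × (1479 + 2)/(1479 − 6) = 380 × 1481/1473 ≈ 382 Hz.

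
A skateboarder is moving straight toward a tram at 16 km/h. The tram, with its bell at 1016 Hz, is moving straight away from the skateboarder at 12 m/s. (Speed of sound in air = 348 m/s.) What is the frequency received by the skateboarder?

16 km/h = 4.444 m/s.
Both move, so f' = f · (v + v_o)/(v + v_s).
f' = 1016 × (348 + 4.444)/(348 + 12) = 1016 × 352.44/360 ≈ 995 Hz.

995 Hz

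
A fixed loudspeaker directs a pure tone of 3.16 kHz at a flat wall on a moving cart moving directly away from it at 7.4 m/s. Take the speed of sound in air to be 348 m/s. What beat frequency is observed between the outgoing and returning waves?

132 Hz

At the flat wall on a moving cart (a moving observer), f₁ = f₀ · (v − u)/v = 3.16 × 340.6/348 ≈ 3.0928 kHz.
On reflection it acts as a source moving away from the stationary detector: f₂ = f₁ · v/(v + u) = 3.0928 × 348/355.4 ≈ 3.0284 kHz.
Beat frequency (with f₀ = 3160 Hz): |f₂ − f₀| = 2u·f₀/(v + u) = 2 × 7.4 × 3160/355.4 ≈ 132 Hz.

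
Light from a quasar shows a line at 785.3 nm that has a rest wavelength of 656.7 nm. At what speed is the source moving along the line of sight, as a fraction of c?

0.177

λ'/λ₀ = 1.1958 > 1 (redshift), so the source is receding.
λ'/λ₀ = √((1 + β)/(1 − β)) for a receding source ⇒ β = (r² − 1)/(r² + 1) with r = λ'/λ₀.
β = (1.4300 − 1)/(1.4300 + 1) ≈ 0.177.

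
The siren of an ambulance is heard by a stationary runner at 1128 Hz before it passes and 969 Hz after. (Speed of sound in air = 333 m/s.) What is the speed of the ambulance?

f₁/f₂ = (v + v_s)/(v − v_s), so v_s = v · (f₁ − f₂)/(f₁ + f₂).
v_s = 333 × (1128 − 969)/(1128 + 969) = 333 × 159/2097 ≈ 25 m/s.

25 m/s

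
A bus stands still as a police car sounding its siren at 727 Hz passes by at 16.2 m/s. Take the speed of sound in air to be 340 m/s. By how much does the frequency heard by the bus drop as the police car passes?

Approaching: f₁ = f · v/(v − v_s) = 727 × 340/323.8 ≈ 763.4 Hz.
Receding: f₂ = f · v/(v + v_s) = 727 × 340/356.2 ≈ 693.9 Hz.
Drop: f₁ − f₂ = 2f·v·v_s/(v² − v_s²) = 2 × 727 × 340 × 16.2/(340² − 16.2²) ≈ 69.4 Hz.

69.4 Hz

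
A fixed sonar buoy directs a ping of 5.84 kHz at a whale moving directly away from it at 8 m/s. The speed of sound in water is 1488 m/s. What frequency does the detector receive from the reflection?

The whale first receives the wave as a moving observer: f₁ = f₀ · (v − u)/v = 5.84 × (1488 − 8)/1488 ≈ 5.81 kHz.
The reflection then acts as a moving source: f₂ = f₁ · v/(v + u) ≈ 5.78 kHz.
Equivalently f₂ = f₀ · (v − u)/(v + u).

5.78 kHz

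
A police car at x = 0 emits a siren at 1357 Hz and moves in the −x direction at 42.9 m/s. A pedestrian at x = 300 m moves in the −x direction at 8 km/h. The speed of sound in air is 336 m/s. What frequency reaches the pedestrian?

8 km/h = 2.222 m/s.
The observer lies on the +x side, so the source is heading away from the observer and the observer is heading toward the source.
With source receding and observer approaching, f' = f · (v + v_o)/(v + v_s).
f' = 1357 × (336 + 2.222)/(336 + 42.9) = 1357 × 338.22/378.9 ≈ 1211 Hz.

1211 Hz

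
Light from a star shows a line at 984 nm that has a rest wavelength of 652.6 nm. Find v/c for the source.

0.389c

λ'/λ₀ = 1.5078 > 1 (redshift), so the source is receding.
λ'/λ₀ = √((1 + β)/(1 − β)) for a receding source ⇒ β = (r² − 1)/(r² + 1) with r = λ'/λ₀.
β = (2.2735 − 1)/(2.2735 + 1) ≈ 0.389.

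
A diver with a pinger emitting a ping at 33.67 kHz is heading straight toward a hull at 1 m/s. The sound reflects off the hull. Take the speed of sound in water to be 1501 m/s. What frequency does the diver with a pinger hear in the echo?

33.7 kHz

The hull receives the sound from a moving source: f₁ = f₀ · v/(v − v_e) = 33.67 × 1501/1500 ≈ 33.7 kHz.
On the return leg the diver with a pinger is a moving observer: f₂ = f₁ · (v + v_e)/v = 33.7 × 1502/1501 ≈ 33.7 kHz.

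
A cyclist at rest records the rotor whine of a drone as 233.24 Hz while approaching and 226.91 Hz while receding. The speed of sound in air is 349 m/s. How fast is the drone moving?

4.8 m/s

f₁/f₂ = (v + v_s)/(v − v_s), so v_s = v · (f₁ − f₂)/(f₁ + f₂).
v_s = 349 × (233.24 − 226.91)/(233.24 + 226.91) = 349 × 6.33/460.15 ≈ 4.8 m/s.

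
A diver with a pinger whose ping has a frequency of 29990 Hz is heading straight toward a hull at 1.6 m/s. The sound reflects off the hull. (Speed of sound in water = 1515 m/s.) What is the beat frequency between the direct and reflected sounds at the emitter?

63 Hz

The hull receives the sound from a moving source: f₁ = f₀ · v/(v − v_e) = 29990 × 1515/1513.4 ≈ 30021.7 Hz.
On the return leg the diver with a pinger is a moving observer: f₂ = f₁ · (v + v_e)/v = 30021.7 × 1516.6/1515 ≈ 30053.4 Hz.
Equivalently f₂ = f₀ · (v + v_e)/(v − v_e).
Beat against the emitted tone: |f₂ − f₀| = 2v_e·f₀/(v − v_e) = 2 × 1.6 × 29990/1513.4 ≈ 63 Hz.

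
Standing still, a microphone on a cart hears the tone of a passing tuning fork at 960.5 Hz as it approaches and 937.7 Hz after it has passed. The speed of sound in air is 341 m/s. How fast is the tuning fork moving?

4.1 m/s

f₁/f₂ = (v + v_s)/(v − v_s), so v_s = v · (f₁ − f₂)/(f₁ + f₂).
v_s = 341 × (960.5 − 937.7)/(960.5 + 937.7) = 341 × 22.8/1898.2 ≈ 4.1 m/s.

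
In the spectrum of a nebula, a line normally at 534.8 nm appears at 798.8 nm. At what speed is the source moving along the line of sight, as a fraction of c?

0.381c

λ'/λ₀ = 1.4936 > 1 (redshift), so the source is receding.
λ'/λ₀ = √((1 + β)/(1 − β)) for a receding source ⇒ β = (r² − 1)/(r² + 1) with r = λ'/λ₀.
β = (2.2310 − 1)/(2.2310 + 1) ≈ 0.381.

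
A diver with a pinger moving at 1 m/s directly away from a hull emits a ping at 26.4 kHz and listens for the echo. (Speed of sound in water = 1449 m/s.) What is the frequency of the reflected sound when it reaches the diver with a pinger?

The hull receives the sound from a moving source: f₁ = f₀ · v/(v + v_e) = 26.4 × 1449/1450 ≈ 26.4 kHz.
On the return leg the diver with a pinger is a moving observer: f₂ = f₁ · (v − v_e)/v = 26.4 × 1448/1449 ≈ 26.4 kHz.

26.4 kHz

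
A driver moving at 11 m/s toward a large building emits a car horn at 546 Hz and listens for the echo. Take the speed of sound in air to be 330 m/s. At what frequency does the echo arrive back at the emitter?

584 Hz

The large building receives the sound from a moving source: f₁ = f₀ · v/(v − v_e) = 546 × 330/319 ≈ 565 Hz.
On the return leg the driver is a moving observer: f₂ = f₁ · (v + v_e)/v = 565 × 341/330 ≈ 584 Hz.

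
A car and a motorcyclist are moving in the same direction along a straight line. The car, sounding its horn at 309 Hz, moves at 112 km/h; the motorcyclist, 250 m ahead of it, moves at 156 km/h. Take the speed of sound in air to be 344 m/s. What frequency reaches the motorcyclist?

297 Hz

112 km/h = 31.11 m/s; 156 km/h = 43.33 m/s.
The motorcyclist is ahead, so the car is moving toward it while the motorcyclist is moving away from the car.
Both move, so f' = f · (v − v_o)/(v − v_s).
f' = 309 × (344 − 43.33)/(344 − 31.11) = 309 × 300.67/312.89 ≈ 297 Hz.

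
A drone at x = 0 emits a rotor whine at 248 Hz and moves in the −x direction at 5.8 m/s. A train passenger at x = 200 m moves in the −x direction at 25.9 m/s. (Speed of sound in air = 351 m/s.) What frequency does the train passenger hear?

The observer lies on the +x side, so the source is heading away from the observer and the observer is heading toward the source.
With source receding and observer approaching, f' = f · (v + v_o)/(v + v_s).
f' = 248 × (351 + 25.9)/(351 + 5.8) = 248 × 376.9/356.8 ≈ 262 Hz.

262 Hz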